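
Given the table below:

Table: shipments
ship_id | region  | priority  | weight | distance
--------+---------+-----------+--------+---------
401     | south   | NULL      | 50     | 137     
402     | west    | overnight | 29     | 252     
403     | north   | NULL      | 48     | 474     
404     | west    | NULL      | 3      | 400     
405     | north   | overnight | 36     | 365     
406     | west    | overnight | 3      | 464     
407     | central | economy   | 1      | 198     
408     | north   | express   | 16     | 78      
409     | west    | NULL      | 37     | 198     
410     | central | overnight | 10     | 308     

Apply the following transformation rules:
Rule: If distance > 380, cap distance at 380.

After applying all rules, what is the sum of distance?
2676

Step 1: 3 records have distance > 380
Step 2: These records originally summed to 1338
Step 3: After capping: 3 × 380 = 1140
Step 4: Unaffected records sum: 1536
Step 5: Final sum = 1140 + 1536 = 2676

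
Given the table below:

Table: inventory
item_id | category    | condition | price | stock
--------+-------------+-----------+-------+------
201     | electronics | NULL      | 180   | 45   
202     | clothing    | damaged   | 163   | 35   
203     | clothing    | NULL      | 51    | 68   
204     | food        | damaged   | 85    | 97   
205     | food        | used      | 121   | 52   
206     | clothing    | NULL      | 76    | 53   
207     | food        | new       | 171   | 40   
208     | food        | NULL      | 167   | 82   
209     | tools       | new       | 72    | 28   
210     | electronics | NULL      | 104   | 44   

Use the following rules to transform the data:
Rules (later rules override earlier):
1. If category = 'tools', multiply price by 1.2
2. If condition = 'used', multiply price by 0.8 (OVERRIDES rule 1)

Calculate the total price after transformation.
1180.2

Step 1: Rule 2 takes priority for records with condition = 'used'
  - 1 records: 121 × 0.8 = 96.8
Step 2: Rule 1 applies to remaining records with category = 'tools'
  - 1 records: 72 × 1.2 = 86.4
Step 3: Other records unchanged: 997
Step 4: Final sum = 96.8 + 86.4 + 997 = 1180.2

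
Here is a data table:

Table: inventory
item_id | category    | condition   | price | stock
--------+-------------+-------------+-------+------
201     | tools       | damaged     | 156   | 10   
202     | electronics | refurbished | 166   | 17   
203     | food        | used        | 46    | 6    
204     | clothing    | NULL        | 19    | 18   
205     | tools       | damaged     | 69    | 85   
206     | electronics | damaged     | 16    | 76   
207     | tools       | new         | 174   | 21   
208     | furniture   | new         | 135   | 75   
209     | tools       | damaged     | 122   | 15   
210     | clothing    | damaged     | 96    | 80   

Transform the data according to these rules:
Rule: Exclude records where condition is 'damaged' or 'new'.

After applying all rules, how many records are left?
3

Step 1: Count records to exclude
  - 5 (damaged) + 2 (new) = 7 records
Step 2: Total records: 10
Step 3: Remaining = 10 - 7 = 3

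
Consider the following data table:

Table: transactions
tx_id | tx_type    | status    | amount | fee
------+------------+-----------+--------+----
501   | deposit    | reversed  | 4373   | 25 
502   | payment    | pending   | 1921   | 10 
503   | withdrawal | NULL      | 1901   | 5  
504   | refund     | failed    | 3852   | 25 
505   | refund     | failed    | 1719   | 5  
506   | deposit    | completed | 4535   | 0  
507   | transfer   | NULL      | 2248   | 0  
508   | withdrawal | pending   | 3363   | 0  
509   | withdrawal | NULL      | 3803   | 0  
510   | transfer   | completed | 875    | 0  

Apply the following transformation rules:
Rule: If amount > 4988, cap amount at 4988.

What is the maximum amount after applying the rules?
4535

Step 1: Original maximum amount = 4535
Step 2: Check cap of 4988 against maximum
Step 3: No records exceed the cap (max 4535 <= cap 4988), so no capping applies
Step 4: Maximum after transformation = 4535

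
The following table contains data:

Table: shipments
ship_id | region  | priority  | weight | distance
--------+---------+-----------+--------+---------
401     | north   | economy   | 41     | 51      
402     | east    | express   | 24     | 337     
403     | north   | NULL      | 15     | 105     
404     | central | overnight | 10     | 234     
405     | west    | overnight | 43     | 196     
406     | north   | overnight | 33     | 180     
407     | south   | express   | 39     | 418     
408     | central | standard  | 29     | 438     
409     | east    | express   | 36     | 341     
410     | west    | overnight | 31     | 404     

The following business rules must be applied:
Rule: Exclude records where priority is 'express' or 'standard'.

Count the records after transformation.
6

Step 1: Count records to exclude
  - 3 (express) + 1 (standard) = 4 records
Step 2: Total records: 10
Step 3: Remaining = 10 - 4 = 6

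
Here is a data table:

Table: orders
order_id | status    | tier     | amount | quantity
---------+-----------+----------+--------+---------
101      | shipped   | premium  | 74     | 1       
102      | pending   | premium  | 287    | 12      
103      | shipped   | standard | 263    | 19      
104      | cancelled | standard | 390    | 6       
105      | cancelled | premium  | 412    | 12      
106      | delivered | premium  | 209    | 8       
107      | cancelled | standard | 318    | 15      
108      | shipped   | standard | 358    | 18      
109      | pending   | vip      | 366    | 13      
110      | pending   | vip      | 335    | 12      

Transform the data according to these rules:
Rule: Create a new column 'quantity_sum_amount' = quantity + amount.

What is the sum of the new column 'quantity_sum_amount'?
3128

Step 1: For each record, compute quantity + amount
Example calculations:
  1 + 74 = 75
  12 + 287 = 299
  19 + 263 = 282
  ...
Step 2: Sum all derived values
Step 3: Total = 3128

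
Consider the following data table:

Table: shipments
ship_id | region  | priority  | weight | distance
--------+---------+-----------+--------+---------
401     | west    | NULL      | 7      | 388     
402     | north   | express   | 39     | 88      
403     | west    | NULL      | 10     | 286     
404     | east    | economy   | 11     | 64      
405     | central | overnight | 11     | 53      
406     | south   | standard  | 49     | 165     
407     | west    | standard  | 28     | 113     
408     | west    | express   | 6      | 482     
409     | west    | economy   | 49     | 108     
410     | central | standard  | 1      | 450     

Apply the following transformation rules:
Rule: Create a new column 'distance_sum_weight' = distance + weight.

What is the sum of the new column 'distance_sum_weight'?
2408

Step 1: For each record, compute distance + weight
Example calculations:
  388 + 7 = 395
  88 + 39 = 127
  286 + 10 = 296
  ...
Step 2: Sum all derived values
Step 3: Total = 2408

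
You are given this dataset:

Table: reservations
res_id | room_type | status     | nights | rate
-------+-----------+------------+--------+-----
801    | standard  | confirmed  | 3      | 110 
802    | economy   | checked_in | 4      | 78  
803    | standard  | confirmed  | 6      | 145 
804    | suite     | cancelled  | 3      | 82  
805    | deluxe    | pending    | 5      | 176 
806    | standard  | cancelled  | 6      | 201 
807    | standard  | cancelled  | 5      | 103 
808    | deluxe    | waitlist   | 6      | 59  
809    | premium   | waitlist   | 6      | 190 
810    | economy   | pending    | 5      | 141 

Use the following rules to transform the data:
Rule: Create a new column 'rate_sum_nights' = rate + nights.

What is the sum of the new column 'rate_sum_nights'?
1334

Step 1: For each record, compute rate + nights
Example calculations:
  110 + 3 = 113
  78 + 4 = 82
  145 + 6 = 151
  ...
Step 2: Sum all derived values
Step 3: Total = 1334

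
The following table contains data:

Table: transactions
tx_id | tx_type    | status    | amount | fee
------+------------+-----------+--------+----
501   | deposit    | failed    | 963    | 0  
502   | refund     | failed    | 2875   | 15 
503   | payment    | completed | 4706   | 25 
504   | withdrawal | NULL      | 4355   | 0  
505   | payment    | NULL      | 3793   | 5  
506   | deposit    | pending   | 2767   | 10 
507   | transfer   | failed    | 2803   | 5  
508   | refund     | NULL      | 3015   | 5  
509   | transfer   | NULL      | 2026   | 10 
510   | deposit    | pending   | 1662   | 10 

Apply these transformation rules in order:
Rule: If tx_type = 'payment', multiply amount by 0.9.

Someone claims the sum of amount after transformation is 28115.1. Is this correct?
Yes, the result is correct.

Step 1: Calculate the correct sum after transformation
Step 2: Apply multiplier 0.9 to records where tx_type = 'payment'
Step 3: Correct result = 28115.1
Step 4: Claimed result = 28115.1
Step 5: 28115.1 = 28115.1 ✓
Conclusion: The claimed result is correct.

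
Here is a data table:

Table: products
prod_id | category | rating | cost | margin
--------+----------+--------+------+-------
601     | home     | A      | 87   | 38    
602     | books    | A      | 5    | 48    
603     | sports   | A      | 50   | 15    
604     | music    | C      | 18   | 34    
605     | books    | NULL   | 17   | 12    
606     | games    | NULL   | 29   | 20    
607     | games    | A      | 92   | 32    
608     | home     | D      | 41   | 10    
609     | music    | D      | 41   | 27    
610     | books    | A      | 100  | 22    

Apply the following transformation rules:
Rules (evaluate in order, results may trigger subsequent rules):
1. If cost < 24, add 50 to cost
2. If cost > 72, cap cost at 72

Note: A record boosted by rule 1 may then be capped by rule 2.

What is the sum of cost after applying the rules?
567

Step 1: Apply rule 1 to records with cost < 24
  - 3 records get bonus of 50
  - Of these, 0 records then exceed 72 and get capped
Step 2: Apply rule 2 to records with cost > 72
  - 3 records (original) are capped
Step 3: Calculate final sum = 567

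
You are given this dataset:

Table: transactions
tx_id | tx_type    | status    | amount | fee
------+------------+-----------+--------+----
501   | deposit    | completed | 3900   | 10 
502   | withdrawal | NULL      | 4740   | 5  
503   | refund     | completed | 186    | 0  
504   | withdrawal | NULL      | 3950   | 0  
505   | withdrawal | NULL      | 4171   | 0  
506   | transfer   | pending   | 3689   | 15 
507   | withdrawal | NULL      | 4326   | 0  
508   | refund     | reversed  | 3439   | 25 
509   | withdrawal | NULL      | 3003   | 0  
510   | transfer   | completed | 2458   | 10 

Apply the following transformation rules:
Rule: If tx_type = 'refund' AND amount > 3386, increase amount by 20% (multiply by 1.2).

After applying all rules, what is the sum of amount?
34549.8

Step 1: Find records where tx_type = 'refund' AND amount > 3386
Step 2: 1 records match, summing to 3439
Step 3: After multiplier: 3439 × 1.2 = 4126.8
Step 4: Unaffected records sum: 30423
Step 5: Final sum = 4126.8 + 30423 = 34549.8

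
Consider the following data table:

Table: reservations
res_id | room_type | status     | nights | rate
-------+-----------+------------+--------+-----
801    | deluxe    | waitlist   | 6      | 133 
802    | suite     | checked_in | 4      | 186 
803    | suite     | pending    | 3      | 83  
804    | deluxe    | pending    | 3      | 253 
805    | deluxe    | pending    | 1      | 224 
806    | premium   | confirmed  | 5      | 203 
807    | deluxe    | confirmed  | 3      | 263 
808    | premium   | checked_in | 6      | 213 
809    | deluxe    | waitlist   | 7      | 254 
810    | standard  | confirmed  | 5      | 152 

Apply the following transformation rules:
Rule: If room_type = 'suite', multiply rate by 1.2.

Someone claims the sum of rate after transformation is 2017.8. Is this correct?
Yes, the result is correct.

Step 1: Calculate the correct sum after transformation
Step 2: Apply multiplier 1.2 to records where room_type = 'suite'
Step 3: Correct result = 2017.8
Step 4: Claimed result = 2017.8
Step 5: 2017.8 = 2017.8 ✓
Conclusion: The claimed result is correct.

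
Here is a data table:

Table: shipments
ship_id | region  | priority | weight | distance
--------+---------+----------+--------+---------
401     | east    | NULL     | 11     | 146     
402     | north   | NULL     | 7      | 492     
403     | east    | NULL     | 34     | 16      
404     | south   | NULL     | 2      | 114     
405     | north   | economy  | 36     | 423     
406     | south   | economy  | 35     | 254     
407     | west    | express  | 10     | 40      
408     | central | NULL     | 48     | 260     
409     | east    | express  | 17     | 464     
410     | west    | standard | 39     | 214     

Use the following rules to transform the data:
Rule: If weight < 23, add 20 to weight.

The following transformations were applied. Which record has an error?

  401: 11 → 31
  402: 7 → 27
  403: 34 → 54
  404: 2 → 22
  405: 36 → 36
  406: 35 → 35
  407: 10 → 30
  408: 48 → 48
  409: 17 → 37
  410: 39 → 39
Record 403 has an error. The correct transformed value should be 34, not 54.

Step 1: Check each record against the rule
Step 2: Record 403 has weight = 34
Step 3: Since 34 >= 23, the bonus should not have been applied
Step 4: Correct value = 34, but claimed value = 54
Conclusion: Record 403 has the error.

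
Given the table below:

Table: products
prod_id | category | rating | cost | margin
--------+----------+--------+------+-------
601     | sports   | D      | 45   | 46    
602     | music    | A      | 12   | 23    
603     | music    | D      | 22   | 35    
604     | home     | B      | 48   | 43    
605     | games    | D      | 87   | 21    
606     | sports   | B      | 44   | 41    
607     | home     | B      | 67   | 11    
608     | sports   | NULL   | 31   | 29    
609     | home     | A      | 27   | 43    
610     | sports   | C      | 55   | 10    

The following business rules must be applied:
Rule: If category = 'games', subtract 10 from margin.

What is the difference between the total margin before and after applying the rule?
10

Step 1: Original sum of margin = 302
Step 2: 1 records have category = 'games'
Step 3: Each affected record changes by -10
Step 4: Total change = 1 × -10 = -10
Step 5: New sum = 302 + -10 = 292
Step 6: Difference = |292 - 302| = 10
        (Sum decreased by 10)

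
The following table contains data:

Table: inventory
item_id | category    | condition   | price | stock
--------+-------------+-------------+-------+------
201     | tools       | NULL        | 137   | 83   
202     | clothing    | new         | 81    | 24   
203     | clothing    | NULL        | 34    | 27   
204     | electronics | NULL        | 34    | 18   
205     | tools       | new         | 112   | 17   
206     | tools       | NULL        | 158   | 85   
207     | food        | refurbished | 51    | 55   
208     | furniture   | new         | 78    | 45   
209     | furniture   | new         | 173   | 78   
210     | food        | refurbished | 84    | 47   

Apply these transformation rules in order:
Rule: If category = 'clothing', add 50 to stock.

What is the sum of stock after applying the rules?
579

Step 1: Count records where category = 'clothing': 2
Step 2: Total bonus added: 2 × 50 = 100
Step 3: Original sum of stock: 479
Step 4: Final sum = 479 + 100 = 579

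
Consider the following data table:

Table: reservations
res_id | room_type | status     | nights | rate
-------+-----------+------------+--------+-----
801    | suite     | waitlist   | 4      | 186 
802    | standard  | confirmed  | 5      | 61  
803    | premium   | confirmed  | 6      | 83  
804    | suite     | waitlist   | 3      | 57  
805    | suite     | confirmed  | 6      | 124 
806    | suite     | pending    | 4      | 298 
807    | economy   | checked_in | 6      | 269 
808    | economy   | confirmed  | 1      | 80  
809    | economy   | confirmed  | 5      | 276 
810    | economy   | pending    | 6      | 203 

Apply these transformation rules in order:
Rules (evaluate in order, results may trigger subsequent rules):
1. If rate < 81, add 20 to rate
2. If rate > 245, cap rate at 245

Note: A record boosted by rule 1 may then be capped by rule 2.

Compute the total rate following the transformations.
1589

Step 1: Apply rule 1 to records with rate < 81
  - 3 records get bonus of 20
  - Of these, 0 records then exceed 245 and get capped
Step 2: Apply rule 2 to records with rate > 245
  - 3 records (original) are capped
Step 3: Calculate final sum = 1589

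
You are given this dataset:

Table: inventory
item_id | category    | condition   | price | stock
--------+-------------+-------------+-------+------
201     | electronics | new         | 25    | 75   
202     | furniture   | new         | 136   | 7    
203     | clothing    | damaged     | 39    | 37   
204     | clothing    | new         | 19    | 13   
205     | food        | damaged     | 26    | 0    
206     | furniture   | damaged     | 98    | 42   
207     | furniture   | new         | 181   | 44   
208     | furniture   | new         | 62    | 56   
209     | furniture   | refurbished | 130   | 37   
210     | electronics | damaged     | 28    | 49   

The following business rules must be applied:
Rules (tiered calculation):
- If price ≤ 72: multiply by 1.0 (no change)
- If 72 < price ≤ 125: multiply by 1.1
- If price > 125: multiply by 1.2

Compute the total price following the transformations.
843.2

Step 1: Tier 1 (price ≤ 72): 6 records, sum = 199 × 1.0 = 199.0
Step 2: Tier 2 (72 < price ≤ 125): 1 records, sum = 98 × 1.1 = 107.8
Step 3: Tier 3 (price > 125): 3 records, sum = 447 × 1.2 = 536.4
Step 4: Final sum = 199.0 + 107.8 + 536.4 = 843.2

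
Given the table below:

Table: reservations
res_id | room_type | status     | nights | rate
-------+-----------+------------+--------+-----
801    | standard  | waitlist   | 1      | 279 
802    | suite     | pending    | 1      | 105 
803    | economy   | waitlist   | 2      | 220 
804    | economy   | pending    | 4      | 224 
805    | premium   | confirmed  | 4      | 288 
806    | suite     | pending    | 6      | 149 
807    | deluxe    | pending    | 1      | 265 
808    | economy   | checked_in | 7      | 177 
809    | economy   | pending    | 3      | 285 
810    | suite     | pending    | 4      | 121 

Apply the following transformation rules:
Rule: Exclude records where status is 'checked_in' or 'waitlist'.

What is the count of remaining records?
7

Step 1: Count records to exclude
  - 1 (checked_in) + 2 (waitlist) = 3 records
Step 2: Total records: 10
Step 3: Remaining = 10 - 3 = 7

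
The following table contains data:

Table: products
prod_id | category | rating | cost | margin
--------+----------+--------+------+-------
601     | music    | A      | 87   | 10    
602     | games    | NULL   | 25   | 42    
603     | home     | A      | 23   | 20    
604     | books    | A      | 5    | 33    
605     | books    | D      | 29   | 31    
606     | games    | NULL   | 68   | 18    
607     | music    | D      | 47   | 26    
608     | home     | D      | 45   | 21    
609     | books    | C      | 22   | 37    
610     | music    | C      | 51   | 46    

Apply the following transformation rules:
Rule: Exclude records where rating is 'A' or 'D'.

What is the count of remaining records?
4

Step 1: Count records to exclude
  - 3 (A) + 3 (D) = 6 records
Step 2: Total records: 10
Step 3: Remaining = 10 - 6 = 4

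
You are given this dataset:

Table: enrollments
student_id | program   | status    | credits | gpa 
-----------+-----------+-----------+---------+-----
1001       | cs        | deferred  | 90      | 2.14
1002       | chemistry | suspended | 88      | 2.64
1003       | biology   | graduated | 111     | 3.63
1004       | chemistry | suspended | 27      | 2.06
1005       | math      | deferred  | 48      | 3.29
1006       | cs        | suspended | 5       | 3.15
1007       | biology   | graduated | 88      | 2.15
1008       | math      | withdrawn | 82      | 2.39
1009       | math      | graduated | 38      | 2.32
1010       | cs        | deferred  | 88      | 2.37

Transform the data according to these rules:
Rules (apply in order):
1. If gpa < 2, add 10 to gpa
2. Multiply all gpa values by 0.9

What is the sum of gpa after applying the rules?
23.53

Step 1: Apply Rule 1 - Add 10 to records with gpa < 2
  - 0 records affected: 0 + (0 × 10) = 0
  - Unaffected records: 26.14
  - Sum after Rule 1: 26.14
Step 2: Apply Rule 2 - Multiply all by 0.9
  - 26.14 × 0.9 = 23.53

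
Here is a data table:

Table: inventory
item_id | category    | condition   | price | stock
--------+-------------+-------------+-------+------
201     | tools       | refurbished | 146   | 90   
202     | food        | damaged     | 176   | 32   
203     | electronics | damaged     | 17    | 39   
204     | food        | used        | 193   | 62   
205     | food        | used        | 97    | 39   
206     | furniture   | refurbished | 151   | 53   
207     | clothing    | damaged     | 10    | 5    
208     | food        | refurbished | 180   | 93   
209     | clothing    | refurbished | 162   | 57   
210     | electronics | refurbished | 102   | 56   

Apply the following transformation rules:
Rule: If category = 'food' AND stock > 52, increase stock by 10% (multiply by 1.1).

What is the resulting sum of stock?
541.5

Step 1: Find records where category = 'food' AND stock > 52
Step 2: 2 records match, summing to 155
Step 3: After multiplier: 155 × 1.1 = 170.5
Step 4: Unaffected records sum: 371
Step 5: Final sum = 170.5 + 371 = 541.5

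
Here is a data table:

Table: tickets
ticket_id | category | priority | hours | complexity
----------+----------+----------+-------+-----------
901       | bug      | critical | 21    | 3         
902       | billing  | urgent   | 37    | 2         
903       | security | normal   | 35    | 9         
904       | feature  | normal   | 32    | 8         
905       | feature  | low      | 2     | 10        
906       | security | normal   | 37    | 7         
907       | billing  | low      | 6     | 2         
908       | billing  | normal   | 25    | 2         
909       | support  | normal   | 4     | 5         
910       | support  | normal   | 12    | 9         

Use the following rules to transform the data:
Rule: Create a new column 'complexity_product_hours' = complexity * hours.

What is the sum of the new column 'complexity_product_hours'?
1177

Step 1: For each record, compute complexity * hours
Example calculations:
  3 * 21 = 63
  2 * 37 = 74
  9 * 35 = 315
  ...
Step 2: Sum all derived values
Step 3: Total = 1177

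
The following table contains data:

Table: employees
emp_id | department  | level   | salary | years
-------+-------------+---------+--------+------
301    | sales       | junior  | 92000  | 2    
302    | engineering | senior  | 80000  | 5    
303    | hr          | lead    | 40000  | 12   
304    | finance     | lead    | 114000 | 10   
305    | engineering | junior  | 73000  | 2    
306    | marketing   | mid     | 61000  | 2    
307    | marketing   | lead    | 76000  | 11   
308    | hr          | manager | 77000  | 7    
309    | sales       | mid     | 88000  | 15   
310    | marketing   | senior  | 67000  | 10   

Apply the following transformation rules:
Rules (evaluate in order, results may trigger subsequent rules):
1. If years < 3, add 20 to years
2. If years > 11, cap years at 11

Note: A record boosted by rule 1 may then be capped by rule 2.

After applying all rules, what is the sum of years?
98

Step 1: Apply rule 1 to records with years < 3
  - 3 records get bonus of 20
  - Of these, 3 records then exceed 11 and get capped
Step 2: Apply rule 2 to records with years > 11
  - 2 records (original) are capped
Step 3: Calculate final sum = 98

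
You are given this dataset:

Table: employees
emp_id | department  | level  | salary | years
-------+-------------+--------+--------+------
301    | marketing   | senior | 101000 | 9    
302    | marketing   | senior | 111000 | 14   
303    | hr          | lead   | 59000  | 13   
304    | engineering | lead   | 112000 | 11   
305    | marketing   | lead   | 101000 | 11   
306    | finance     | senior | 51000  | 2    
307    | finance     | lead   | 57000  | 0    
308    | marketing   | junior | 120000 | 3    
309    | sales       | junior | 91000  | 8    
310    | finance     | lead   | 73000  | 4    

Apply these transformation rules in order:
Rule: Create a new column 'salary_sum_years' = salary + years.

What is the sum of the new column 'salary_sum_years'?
876075

Step 1: For each record, compute salary + years
Example calculations:
  101000 + 9 = 101009
  111000 + 14 = 111014
  59000 + 13 = 59013
  ...
Step 2: Sum all derived values
Step 3: Total = 876075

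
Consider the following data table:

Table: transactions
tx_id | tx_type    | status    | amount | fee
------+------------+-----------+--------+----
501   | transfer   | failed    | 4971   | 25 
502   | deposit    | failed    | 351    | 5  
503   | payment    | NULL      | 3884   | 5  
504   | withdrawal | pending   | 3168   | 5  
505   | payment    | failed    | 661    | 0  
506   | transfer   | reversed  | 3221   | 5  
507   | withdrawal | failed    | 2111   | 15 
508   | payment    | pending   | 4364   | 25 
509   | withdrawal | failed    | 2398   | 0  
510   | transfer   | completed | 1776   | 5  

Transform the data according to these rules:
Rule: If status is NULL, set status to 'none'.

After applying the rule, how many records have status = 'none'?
1

Step 1: Count records where status IS NULL
Step 2: Found 1 records with NULL status
Step 3: These records will have status set to 'none'
Step 4: Records already having status = 'none': 0
Step 5: Answer: 1 + 0 = 1 records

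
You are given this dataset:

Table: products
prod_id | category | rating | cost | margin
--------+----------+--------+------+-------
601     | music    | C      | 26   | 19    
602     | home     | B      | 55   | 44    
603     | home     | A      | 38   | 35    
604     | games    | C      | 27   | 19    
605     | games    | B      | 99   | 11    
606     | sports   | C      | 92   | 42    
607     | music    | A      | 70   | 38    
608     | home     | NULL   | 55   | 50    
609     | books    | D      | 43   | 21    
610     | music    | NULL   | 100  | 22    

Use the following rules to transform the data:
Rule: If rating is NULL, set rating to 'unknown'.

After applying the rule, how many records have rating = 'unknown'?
2

Step 1: Count records where rating IS NULL
Step 2: Found 2 records with NULL rating
Step 3: These records will have rating set to 'unknown'
Step 4: Records already having rating = 'unknown': 0
Step 5: Answer: 2 + 0 = 2 records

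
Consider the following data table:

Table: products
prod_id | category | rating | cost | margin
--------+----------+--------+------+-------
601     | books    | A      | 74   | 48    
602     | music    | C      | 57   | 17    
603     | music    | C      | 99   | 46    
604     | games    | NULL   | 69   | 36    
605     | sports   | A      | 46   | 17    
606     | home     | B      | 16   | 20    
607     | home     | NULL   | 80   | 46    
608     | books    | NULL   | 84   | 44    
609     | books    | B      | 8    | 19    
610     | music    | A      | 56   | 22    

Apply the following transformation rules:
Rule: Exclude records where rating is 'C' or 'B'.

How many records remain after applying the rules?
6

Step 1: Count records to exclude
  - 2 (C) + 2 (B) = 4 records
Step 2: Total records: 10
Step 3: Remaining = 10 - 4 = 6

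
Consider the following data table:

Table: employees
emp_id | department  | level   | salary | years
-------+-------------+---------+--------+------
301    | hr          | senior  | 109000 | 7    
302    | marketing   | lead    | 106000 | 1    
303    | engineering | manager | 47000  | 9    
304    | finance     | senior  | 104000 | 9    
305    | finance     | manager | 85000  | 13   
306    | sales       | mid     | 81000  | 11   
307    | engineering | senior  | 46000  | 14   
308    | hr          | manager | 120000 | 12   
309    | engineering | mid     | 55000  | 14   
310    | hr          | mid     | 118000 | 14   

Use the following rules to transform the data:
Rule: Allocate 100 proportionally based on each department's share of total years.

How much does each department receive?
engineering: 35.58, finance: 21.15, hr: 31.73, marketing: 0.96, sales: 10.58

Step 1: Calculate total years = 104
Step 2: Calculate each department's proportion:
  engineering: 37/104 = 35.58% → 35.58
  finance: 22/104 = 21.15% → 21.15
  hr: 33/104 = 31.73% → 31.73
  marketing: 1/104 = 0.96% → 0.96
  sales: 11/104 = 10.58% → 10.58
Step 3: Verify: sum of allocations ≈ 100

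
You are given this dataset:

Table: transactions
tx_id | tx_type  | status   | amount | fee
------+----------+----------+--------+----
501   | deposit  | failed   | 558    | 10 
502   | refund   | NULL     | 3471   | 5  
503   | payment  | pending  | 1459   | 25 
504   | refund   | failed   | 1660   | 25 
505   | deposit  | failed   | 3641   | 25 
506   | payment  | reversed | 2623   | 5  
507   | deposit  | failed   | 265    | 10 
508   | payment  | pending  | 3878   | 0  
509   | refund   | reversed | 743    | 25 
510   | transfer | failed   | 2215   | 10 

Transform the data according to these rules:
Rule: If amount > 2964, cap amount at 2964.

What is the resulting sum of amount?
18415

Step 1: 3 records have amount > 2964
Step 2: These records originally summed to 10990
Step 3: After capping: 3 × 2964 = 8892
Step 4: Unaffected records sum: 9523
Step 5: Final sum = 8892 + 9523 = 18415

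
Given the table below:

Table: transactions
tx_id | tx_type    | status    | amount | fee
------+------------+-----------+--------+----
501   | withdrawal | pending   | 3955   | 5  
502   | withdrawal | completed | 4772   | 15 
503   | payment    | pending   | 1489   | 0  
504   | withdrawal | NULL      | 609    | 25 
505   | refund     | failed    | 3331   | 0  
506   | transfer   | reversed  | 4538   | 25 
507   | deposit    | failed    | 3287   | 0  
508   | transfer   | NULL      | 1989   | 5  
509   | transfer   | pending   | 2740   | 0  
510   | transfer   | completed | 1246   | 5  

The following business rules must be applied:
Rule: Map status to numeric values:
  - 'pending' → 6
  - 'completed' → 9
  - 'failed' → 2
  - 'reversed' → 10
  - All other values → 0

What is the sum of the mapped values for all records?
50

Step 1: Apply mapping to each record
Step 2: Count by status:
  'pending': 3 records × 6 = 18
  'completed': 2 records × 9 = 18
  'failed': 2 records × 2 = 4
  'reversed': 1 records × 10 = 10
Step 3: Sum all mapped values = 50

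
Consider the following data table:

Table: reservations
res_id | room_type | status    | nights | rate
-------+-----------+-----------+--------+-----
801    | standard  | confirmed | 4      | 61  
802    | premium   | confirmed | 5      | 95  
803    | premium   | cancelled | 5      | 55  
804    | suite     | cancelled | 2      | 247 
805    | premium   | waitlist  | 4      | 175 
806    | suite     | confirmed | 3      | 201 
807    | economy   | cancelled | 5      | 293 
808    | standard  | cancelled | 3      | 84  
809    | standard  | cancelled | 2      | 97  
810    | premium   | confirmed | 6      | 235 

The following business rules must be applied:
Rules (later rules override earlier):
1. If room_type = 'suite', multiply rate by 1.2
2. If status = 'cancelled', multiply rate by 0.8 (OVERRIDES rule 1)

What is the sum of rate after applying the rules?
1428.0

Step 1: Rule 2 takes priority for records with status = 'cancelled'
  - 5 records: 776 × 0.8 = 620.8
Step 2: Rule 1 applies to remaining records with room_type = 'suite'
  - 1 records: 201 × 1.2 = 241.2
Step 3: Other records unchanged: 566
Step 4: Final sum = 620.8 + 241.2 + 566 = 1428.0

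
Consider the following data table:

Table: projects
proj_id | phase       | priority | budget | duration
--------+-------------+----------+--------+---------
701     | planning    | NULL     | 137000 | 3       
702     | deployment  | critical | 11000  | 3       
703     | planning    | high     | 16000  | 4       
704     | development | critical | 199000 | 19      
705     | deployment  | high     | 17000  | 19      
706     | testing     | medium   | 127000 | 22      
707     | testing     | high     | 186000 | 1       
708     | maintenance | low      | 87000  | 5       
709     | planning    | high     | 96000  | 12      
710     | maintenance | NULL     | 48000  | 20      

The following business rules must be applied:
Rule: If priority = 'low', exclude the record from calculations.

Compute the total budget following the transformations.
837000

Step 1: Identify records where priority = 'low'
Step 2: The excluded records sum to 87000
Step 3: Original total budget = 924000
Step 4: Remaining total = 924000 - 87000 = 837000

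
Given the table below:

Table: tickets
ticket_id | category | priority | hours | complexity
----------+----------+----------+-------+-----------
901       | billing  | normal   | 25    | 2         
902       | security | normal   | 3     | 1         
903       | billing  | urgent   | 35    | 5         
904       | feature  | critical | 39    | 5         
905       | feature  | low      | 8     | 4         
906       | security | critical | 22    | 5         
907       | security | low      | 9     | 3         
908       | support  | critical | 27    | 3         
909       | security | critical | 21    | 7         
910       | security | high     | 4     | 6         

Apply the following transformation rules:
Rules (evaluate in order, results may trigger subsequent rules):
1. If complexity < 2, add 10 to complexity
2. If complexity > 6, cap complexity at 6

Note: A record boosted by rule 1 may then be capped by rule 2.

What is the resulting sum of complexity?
45

Step 1: Apply rule 1 to records with complexity < 2
  - 1 records get bonus of 10
  - Of these, 1 records then exceed 6 and get capped
Step 2: Apply rule 2 to records with complexity > 6
  - 1 records (original) are capped
Step 3: Calculate final sum = 45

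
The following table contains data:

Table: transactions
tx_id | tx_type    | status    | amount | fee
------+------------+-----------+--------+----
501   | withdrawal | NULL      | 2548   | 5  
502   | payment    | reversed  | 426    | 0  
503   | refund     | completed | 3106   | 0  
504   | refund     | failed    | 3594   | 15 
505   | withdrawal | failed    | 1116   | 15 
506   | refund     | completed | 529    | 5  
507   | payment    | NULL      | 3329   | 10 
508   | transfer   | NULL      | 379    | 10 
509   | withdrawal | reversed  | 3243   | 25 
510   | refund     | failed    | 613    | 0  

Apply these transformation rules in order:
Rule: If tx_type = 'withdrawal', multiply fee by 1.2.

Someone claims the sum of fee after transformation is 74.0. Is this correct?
No, the correct result is 94.0.

Step 1: Calculate the correct sum after transformation
Step 2: Apply multiplier 1.2 to records where tx_type = 'withdrawal'
Step 3: Correct result = 94.0
Step 4: Claimed result = 74.0
Step 5: 94.0 ≠ 74.0
Conclusion: The claimed result is incorrect. The correct answer is 94.0.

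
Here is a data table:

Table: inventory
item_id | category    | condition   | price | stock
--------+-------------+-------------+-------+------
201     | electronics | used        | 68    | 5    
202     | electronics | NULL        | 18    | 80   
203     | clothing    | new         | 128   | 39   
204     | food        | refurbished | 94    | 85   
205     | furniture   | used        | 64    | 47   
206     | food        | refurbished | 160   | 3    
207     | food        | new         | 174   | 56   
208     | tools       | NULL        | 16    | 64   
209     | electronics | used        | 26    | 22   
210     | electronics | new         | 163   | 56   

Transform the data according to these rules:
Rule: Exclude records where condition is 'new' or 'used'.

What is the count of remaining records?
4

Step 1: Count records to exclude
  - 3 (new) + 3 (used) = 6 records
Step 2: Total records: 10
Step 3: Remaining = 10 - 6 = 4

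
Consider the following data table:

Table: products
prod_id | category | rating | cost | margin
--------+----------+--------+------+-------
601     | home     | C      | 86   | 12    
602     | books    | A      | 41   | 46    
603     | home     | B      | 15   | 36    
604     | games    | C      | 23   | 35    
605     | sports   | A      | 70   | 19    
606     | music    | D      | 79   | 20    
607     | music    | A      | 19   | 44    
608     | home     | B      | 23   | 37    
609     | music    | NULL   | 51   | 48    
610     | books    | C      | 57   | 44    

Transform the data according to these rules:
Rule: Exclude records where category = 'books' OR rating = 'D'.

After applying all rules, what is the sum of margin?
231

Step 1: Find records where category = 'books' OR rating = 'D'
Step 2: 3 records match, summing to 110
Step 3: Original sum: 341
Step 4: Remaining sum = 341 - 110 = 231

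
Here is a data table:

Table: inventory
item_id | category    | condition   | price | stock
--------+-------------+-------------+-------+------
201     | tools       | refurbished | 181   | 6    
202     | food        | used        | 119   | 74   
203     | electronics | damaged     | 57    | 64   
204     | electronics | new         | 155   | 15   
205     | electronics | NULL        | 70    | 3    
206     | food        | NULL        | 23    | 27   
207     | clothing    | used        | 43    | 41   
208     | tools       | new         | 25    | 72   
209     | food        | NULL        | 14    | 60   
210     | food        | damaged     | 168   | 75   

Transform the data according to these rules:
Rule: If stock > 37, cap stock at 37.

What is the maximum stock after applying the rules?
37

Step 1: Original maximum stock = 75
Step 2: Apply cap at 37
Step 3: 6 records had stock > 37 and were capped
Step 4: Maximum after transformation = 37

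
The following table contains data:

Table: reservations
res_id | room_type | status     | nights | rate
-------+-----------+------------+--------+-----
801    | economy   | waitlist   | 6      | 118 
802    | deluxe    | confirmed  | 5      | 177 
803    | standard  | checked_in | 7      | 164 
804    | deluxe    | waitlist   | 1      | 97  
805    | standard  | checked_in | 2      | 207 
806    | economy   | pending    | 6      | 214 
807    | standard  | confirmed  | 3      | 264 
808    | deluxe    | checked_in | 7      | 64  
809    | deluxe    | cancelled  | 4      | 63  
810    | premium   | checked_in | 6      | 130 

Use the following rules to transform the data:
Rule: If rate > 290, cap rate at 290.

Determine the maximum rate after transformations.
264

Step 1: Original maximum rate = 264
Step 2: Check cap of 290 against maximum
Step 3: No records exceed the cap (max 264 <= cap 290), so no capping applies
Step 4: Maximum after transformation = 264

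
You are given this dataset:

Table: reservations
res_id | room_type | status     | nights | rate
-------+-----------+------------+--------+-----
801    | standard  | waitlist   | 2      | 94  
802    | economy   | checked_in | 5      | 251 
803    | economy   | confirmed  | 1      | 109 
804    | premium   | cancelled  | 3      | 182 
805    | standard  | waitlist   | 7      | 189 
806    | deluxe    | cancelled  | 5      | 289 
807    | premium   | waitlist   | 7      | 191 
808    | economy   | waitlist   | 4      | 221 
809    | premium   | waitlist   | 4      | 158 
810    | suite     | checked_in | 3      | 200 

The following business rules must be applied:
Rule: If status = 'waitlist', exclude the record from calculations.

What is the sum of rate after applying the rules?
1031

Step 1: Identify records where status = 'waitlist'
Step 2: The excluded records sum to 853
Step 3: Original total rate = 1884
Step 4: Remaining total = 1884 - 853 = 1031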